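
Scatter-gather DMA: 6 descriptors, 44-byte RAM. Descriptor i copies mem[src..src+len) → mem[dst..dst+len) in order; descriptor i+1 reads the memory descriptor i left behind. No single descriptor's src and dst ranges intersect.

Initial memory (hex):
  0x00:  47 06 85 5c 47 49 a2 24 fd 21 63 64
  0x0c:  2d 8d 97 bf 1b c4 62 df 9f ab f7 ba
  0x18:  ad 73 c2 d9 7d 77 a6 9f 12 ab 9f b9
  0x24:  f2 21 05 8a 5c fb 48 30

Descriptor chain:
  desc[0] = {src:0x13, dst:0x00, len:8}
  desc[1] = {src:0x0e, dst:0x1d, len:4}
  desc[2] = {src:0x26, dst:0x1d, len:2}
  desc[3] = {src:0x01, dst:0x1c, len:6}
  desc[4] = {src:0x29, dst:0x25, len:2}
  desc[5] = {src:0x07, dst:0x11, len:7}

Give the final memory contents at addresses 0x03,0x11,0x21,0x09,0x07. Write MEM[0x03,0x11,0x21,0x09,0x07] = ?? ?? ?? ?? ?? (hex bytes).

MEM[0x03,0x11,0x21,0x09,0x07] = f7 c2 73 21 c2

  after D0: wrote 8B at 0x00 = df9fabf7baad73c2
  after D1: wrote 4B at 0x1d = 97bf1bc4
  after D2: wrote 2B at 0x1d = 058a
  after D3: wrote 6B at 0x1c = 9fabf7baad73
  after D4: wrote 2B at 0x25 = fb48
  after D5: wrote 7B at 0x11 = c2fd2163642d8d
query mem[0x03]=0xf7, mem[0x11]=0xc2, mem[0x21]=0x73, mem[0x09]=0x21, mem[0x07]=0xc2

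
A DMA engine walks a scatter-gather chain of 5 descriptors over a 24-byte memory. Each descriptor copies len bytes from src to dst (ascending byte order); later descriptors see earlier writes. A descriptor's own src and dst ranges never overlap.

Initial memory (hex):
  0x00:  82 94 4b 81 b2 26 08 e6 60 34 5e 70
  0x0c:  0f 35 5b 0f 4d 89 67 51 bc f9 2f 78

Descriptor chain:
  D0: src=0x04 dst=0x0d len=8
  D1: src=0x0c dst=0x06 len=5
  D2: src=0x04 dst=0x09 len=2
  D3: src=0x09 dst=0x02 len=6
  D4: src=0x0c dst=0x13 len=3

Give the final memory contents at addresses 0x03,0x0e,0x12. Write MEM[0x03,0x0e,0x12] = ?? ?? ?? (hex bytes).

[0] 0x04->0x0d len=8 : b2 26 08 e6 60 34 5e 70
[1] 0x0c->0x06 len=5 : 0f b2 26 08 e6
[2] 0x04->0x09 len=2 : b2 26
[3] 0x09->0x02 len=6 : b2 26 70 0f b2 26
[4] 0x0c->0x13 len=3 : 0f b2 26
query mem[0x03]=0x26, mem[0x0e]=0x26, mem[0x12]=0x34

MEM[0x03,0x0e,0x12] = 26 26 34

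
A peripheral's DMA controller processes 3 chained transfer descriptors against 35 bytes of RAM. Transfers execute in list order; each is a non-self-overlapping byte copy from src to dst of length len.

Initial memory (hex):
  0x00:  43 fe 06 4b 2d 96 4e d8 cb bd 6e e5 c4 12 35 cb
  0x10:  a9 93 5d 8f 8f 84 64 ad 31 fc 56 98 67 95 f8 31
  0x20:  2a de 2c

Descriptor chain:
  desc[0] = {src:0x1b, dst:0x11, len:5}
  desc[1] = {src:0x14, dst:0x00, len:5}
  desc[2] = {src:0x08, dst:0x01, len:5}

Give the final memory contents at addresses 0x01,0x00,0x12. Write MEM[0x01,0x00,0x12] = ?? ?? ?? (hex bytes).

D0: mem[0x11..0x15] <- [98 67 95 f8 31]
D1: mem[0x00..0x04] <- [f8 31 64 ad 31]
D2: mem[0x01..0x05] <- [cb bd 6e e5 c4]
query mem[0x01]=0xcb, mem[0x00]=0xf8, mem[0x12]=0x67

MEM[0x01,0x00,0x12] = cb f8 67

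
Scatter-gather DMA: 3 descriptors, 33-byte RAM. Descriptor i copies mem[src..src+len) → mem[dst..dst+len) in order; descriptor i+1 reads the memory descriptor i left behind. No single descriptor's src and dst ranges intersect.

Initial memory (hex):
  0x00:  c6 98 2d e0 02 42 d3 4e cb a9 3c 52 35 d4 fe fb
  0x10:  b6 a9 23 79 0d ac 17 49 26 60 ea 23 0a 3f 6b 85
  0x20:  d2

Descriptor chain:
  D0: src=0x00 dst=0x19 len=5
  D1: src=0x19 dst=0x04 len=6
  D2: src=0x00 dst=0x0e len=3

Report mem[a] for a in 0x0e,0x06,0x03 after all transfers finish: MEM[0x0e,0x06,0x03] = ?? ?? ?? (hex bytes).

[0] 0x00->0x19 len=5 : c6 98 2d e0 02
[1] 0x19->0x04 len=6 : c6 98 2d e0 02 6b
[2] 0x00->0x0e len=3 : c6 98 2d
query mem[0x0e]=0xc6, mem[0x06]=0x2d, mem[0x03]=0xe0

MEM[0x0e,0x06,0x03] = c6 2d e0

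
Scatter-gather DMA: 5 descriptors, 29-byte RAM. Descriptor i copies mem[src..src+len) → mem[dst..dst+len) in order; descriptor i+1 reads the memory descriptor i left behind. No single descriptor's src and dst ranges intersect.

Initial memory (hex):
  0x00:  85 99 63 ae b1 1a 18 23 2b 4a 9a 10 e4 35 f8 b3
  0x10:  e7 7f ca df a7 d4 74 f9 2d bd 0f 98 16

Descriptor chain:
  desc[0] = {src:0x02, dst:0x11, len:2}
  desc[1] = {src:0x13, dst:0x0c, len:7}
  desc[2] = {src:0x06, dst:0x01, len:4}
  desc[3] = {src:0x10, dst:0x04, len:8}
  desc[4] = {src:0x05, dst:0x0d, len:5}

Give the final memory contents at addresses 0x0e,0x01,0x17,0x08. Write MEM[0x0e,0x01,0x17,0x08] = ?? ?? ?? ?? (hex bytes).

#0 dst[0x11+2] := {0x63,0xae}
#1 dst[0x0c+7] := {0xdf,0xa7,0xd4,0x74,0xf9,0x2d,0xbd}
#2 dst[0x01+4] := {0x18,0x23,0x2b,0x4a}
#3 dst[0x04+8] := {0xf9,0x2d,0xbd,0xdf,0xa7,0xd4,0x74,0xf9}
#4 dst[0x0d+5] := {0x2d,0xbd,0xdf,0xa7,0xd4}
query mem[0x0e]=0xbd, mem[0x01]=0x18, mem[0x17]=0xf9, mem[0x08]=0xa7

MEM[0x0e,0x01,0x17,0x08] = bd 18 f9 a7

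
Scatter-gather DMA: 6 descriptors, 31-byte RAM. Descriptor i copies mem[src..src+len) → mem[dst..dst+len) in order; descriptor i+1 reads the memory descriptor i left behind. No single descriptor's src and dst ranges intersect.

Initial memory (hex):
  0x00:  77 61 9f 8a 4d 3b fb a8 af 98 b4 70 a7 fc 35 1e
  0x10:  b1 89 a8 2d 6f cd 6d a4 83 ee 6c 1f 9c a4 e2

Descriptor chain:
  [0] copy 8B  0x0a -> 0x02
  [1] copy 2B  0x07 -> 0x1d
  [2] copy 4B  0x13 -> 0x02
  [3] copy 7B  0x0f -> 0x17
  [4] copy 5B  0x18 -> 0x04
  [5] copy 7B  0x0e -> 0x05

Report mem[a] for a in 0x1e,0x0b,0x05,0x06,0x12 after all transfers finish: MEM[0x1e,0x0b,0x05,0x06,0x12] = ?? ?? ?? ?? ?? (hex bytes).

MEM[0x1e,0x0b,0x05,0x06,0x12] = b1 6f 35 1e a8

D0: mem[0x02..0x09] <- [b4 70 a7 fc 35 1e b1 89]
D1: mem[0x1d..0x1e] <- [1e b1]
D2: mem[0x02..0x05] <- [2d 6f cd 6d]
D3: mem[0x17..0x1d] <- [1e b1 89 a8 2d 6f cd]
D4: mem[0x04..0x08] <- [b1 89 a8 2d 6f]
D5: mem[0x05..0x0b] <- [35 1e b1 89 a8 2d 6f]
query mem[0x1e]=0xb1, mem[0x0b]=0x6f, mem[0x05]=0x35, mem[0x06]=0x1e, mem[0x12]=0xa8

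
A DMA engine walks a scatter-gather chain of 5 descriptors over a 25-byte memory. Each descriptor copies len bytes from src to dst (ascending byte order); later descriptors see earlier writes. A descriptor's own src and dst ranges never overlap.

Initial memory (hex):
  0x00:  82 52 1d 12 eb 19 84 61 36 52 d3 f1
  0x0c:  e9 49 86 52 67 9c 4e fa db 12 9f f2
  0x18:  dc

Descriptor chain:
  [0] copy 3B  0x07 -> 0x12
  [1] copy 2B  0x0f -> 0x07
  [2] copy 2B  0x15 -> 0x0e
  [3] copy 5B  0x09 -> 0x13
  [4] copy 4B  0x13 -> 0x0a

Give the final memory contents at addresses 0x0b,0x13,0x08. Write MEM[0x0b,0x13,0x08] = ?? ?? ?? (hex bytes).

  after D0: wrote 3B at 0x12 = 613652
  after D1: wrote 2B at 0x07 = 5267
  after D2: wrote 2B at 0x0e = 129f
  after D3: wrote 5B at 0x13 = 52d3f1e949
  after D4: wrote 4B at 0x0a = 52d3f1e9
query mem[0x0b]=0xd3, mem[0x13]=0x52, mem[0x08]=0x67

MEM[0x0b,0x13,0x08] = d3 52 67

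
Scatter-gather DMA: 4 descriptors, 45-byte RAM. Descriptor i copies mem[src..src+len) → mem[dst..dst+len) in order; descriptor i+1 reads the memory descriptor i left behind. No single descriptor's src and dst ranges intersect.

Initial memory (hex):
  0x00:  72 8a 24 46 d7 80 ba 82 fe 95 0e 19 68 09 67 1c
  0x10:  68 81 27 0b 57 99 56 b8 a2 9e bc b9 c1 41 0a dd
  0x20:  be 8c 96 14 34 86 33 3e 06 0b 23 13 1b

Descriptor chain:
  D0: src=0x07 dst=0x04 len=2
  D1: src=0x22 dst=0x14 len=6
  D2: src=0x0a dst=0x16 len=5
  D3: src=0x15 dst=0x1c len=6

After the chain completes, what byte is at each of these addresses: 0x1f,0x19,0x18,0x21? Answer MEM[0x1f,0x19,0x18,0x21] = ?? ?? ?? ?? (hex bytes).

  after D0: wrote 2B at 0x04 = 82fe
  after D1: wrote 6B at 0x14 = 96143486333e
  after D2: wrote 5B at 0x16 = 0e19680967
  after D3: wrote 6B at 0x1c = 140e19680967
query mem[0x1f]=0x68, mem[0x19]=0x09, mem[0x18]=0x68, mem[0x21]=0x67

MEM[0x1f,0x19,0x18,0x21] = 68 09 68 67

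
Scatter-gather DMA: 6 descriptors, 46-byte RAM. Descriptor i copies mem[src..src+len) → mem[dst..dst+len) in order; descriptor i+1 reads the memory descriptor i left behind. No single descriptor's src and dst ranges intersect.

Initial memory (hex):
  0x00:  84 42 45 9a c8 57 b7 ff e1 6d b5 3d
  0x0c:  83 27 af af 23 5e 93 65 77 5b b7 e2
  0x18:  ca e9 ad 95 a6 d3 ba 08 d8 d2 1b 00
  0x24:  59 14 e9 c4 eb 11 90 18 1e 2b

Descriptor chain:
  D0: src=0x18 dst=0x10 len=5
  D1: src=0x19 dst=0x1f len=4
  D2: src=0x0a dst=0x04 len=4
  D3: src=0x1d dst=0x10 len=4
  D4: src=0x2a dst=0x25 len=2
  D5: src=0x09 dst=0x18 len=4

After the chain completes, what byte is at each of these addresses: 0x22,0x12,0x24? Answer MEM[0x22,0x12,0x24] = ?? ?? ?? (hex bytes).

#0 dst[0x10+5] := {0xca,0xe9,0xad,0x95,0xa6}
#1 dst[0x1f+4] := {0xe9,0xad,0x95,0xa6}
#2 dst[0x04+4] := {0xb5,0x3d,0x83,0x27}
#3 dst[0x10+4] := {0xd3,0xba,0xe9,0xad}
#4 dst[0x25+2] := {0x90,0x18}
#5 dst[0x18+4] := {0x6d,0xb5,0x3d,0x83}
query mem[0x22]=0xa6, mem[0x12]=0xe9, mem[0x24]=0x59

MEM[0x22,0x12,0x24] = a6 e9 59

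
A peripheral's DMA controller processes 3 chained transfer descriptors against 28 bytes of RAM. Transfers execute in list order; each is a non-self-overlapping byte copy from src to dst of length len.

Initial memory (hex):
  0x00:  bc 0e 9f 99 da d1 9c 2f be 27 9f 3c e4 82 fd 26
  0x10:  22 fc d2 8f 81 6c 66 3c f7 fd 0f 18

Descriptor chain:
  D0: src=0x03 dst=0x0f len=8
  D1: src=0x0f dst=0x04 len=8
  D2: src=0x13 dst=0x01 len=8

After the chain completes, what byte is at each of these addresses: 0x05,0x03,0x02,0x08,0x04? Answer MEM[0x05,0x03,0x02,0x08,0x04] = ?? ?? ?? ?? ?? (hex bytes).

MEM[0x05,0x03,0x02,0x08,0x04] = 3c 27 be 0f 9f

#0 dst[0x0f+8] := {0x99,0xda,0xd1,0x9c,0x2f,0xbe,0x27,0x9f}
#1 dst[0x04+8] := {0x99,0xda,0xd1,0x9c,0x2f,0xbe,0x27,0x9f}
#2 dst[0x01+8] := {0x2f,0xbe,0x27,0x9f,0x3c,0xf7,0xfd,0x0f}
query mem[0x05]=0x3c, mem[0x03]=0x27, mem[0x02]=0xbe, mem[0x08]=0x0f, mem[0x04]=0x9f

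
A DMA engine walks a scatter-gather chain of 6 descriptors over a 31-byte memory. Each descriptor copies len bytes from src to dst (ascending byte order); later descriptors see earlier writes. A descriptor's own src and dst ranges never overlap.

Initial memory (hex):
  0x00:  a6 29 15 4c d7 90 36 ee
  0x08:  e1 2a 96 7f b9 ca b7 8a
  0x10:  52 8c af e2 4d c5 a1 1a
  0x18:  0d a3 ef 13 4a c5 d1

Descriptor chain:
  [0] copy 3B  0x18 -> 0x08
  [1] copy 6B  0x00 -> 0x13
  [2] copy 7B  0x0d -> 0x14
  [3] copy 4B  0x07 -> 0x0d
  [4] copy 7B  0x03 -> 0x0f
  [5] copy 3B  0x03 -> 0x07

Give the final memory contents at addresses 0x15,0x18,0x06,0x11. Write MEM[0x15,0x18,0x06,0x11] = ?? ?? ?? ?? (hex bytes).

MEM[0x15,0x18,0x06,0x11] = a3 8c 36 90

[0] 0x18->0x08 len=3 : 0d a3 ef
[1] 0x00->0x13 len=6 : a6 29 15 4c d7 90
[2] 0x0d->0x14 len=7 : ca b7 8a 52 8c af a6
[3] 0x07->0x0d len=4 : ee 0d a3 ef
[4] 0x03->0x0f len=7 : 4c d7 90 36 ee 0d a3
[5] 0x03->0x07 len=3 : 4c d7 90
query mem[0x15]=0xa3, mem[0x18]=0x8c, mem[0x06]=0x36, mem[0x11]=0x90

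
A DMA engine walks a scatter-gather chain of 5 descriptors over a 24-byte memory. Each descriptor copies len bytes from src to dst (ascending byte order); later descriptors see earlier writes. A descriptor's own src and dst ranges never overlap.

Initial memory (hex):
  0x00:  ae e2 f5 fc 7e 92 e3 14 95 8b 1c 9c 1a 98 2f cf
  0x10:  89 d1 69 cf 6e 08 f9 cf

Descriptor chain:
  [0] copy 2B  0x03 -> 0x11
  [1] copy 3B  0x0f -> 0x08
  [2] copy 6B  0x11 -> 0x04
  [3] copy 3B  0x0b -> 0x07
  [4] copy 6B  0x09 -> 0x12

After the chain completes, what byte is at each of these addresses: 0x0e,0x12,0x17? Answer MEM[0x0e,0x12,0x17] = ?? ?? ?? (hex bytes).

  after D0: wrote 2B at 0x11 = fc7e
  after D1: wrote 3B at 0x08 = cf89fc
  after D2: wrote 6B at 0x04 = fc7ecf6e08f9
  after D3: wrote 3B at 0x07 = 9c1a98
  after D4: wrote 6B at 0x12 = 98fc9c1a982f
query mem[0x0e]=0x2f, mem[0x12]=0x98, mem[0x17]=0x2f

MEM[0x0e,0x12,0x17] = 2f 98 2f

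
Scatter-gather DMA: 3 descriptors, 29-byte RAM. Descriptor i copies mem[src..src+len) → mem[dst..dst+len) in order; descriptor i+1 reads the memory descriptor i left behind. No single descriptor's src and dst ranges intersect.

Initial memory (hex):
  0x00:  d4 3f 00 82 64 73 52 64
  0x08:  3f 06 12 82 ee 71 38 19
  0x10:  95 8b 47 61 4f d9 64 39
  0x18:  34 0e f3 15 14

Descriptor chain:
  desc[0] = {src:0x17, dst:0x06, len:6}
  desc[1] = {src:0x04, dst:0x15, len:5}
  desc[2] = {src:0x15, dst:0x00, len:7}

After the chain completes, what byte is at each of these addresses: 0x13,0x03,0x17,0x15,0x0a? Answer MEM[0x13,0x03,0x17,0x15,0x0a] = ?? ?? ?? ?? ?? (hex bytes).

  after D0: wrote 6B at 0x06 = 39340ef31514
  after D1: wrote 5B at 0x15 = 647339340e
  after D2: wrote 7B at 0x00 = 647339340ef315
query mem[0x13]=0x61, mem[0x03]=0x34, mem[0x17]=0x39, mem[0x15]=0x64, mem[0x0a]=0x15

MEM[0x13,0x03,0x17,0x15,0x0a] = 61 34 39 64 15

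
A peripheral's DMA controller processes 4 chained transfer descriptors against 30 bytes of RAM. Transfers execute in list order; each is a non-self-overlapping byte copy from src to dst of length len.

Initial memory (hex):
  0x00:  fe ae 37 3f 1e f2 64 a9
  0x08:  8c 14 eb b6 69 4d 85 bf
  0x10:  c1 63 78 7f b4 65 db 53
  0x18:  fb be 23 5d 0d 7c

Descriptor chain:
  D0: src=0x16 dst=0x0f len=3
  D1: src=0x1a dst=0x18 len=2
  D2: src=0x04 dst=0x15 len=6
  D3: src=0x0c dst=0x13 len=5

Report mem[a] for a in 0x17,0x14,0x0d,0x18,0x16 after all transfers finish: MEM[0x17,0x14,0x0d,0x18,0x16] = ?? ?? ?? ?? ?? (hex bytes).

MEM[0x17,0x14,0x0d,0x18,0x16] = 53 4d 4d a9 db

  after D0: wrote 3B at 0x0f = db53fb
  after D1: wrote 2B at 0x18 = 235d
  after D2: wrote 6B at 0x15 = 1ef264a98c14
  after D3: wrote 5B at 0x13 = 694d85db53
query mem[0x17]=0x53, mem[0x14]=0x4d, mem[0x0d]=0x4d, mem[0x18]=0xa9, mem[0x16]=0xdb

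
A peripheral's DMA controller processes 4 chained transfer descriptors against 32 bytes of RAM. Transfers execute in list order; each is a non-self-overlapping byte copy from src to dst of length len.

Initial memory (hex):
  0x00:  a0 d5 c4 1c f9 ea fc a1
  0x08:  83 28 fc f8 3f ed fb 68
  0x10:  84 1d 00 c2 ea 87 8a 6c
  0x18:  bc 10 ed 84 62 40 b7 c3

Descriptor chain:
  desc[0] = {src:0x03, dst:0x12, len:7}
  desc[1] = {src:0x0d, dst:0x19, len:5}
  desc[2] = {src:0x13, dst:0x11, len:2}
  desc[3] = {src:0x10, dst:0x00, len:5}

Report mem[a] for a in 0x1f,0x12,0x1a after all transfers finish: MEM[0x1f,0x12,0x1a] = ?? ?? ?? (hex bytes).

#0 dst[0x12+7] := {0x1c,0xf9,0xea,0xfc,0xa1,0x83,0x28}
#1 dst[0x19+5] := {0xed,0xfb,0x68,0x84,0x1d}
#2 dst[0x11+2] := {0xf9,0xea}
#3 dst[0x00+5] := {0x84,0xf9,0xea,0xf9,0xea}
query mem[0x1f]=0xc3, mem[0x12]=0xea, mem[0x1a]=0xfb

MEM[0x1f,0x12,0x1a] = c3 ea fb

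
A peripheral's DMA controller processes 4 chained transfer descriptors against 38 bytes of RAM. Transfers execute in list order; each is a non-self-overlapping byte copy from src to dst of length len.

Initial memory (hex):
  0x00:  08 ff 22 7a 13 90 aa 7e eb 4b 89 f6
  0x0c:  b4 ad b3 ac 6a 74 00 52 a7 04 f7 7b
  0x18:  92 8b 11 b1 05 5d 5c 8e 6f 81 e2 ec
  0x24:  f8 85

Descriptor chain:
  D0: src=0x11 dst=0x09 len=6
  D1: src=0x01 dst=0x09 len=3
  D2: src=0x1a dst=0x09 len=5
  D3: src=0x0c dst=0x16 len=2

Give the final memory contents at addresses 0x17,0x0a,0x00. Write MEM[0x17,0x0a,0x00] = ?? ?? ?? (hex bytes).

MEM[0x17,0x0a,0x00] = 5c b1 08

[0] 0x11->0x09 len=6 : 74 00 52 a7 04 f7
[1] 0x01->0x09 len=3 : ff 22 7a
[2] 0x1a->0x09 len=5 : 11 b1 05 5d 5c
[3] 0x0c->0x16 len=2 : 5d 5c
query mem[0x17]=0x5c, mem[0x0a]=0xb1, mem[0x00]=0x08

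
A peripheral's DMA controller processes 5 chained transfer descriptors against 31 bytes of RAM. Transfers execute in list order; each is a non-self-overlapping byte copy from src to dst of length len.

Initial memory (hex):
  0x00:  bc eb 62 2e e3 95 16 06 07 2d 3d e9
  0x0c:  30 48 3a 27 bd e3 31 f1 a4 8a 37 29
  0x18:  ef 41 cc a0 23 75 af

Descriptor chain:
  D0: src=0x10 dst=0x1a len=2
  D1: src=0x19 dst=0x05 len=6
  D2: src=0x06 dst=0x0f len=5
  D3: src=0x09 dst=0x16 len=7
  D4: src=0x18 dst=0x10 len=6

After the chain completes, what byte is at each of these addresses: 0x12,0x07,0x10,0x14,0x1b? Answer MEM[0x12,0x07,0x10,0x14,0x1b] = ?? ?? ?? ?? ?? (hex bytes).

MEM[0x12,0x07,0x10,0x14,0x1b] = 48 e3 e9 bd 3a

D0: mem[0x1a..0x1b] <- [bd e3]
D1: mem[0x05..0x0a] <- [41 bd e3 23 75 af]
D2: mem[0x0f..0x13] <- [bd e3 23 75 af]
D3: mem[0x16..0x1c] <- [75 af e9 30 48 3a bd]
D4: mem[0x10..0x15] <- [e9 30 48 3a bd 75]
query mem[0x12]=0x48, mem[0x07]=0xe3, mem[0x10]=0xe9, mem[0x14]=0xbd, mem[0x1b]=0x3a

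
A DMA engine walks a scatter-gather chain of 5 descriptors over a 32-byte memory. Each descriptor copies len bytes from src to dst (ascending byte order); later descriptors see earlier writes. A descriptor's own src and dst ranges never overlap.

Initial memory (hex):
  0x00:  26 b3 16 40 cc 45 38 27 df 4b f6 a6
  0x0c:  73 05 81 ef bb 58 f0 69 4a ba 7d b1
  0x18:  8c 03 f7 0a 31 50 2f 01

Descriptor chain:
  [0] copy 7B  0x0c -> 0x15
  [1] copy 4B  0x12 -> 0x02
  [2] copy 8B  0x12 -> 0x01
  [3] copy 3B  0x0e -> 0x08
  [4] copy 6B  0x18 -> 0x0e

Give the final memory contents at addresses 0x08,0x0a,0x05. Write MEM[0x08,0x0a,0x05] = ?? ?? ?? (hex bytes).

MEM[0x08,0x0a,0x05] = 81 bb 05

#0 dst[0x15+7] := {0x73,0x05,0x81,0xef,0xbb,0x58,0xf0}
#1 dst[0x02+4] := {0xf0,0x69,0x4a,0x73}
#2 dst[0x01+8] := {0xf0,0x69,0x4a,0x73,0x05,0x81,0xef,0xbb}
#3 dst[0x08+3] := {0x81,0xef,0xbb}
#4 dst[0x0e+6] := {0xef,0xbb,0x58,0xf0,0x31,0x50}
query mem[0x08]=0x81, mem[0x0a]=0xbb, mem[0x05]=0x05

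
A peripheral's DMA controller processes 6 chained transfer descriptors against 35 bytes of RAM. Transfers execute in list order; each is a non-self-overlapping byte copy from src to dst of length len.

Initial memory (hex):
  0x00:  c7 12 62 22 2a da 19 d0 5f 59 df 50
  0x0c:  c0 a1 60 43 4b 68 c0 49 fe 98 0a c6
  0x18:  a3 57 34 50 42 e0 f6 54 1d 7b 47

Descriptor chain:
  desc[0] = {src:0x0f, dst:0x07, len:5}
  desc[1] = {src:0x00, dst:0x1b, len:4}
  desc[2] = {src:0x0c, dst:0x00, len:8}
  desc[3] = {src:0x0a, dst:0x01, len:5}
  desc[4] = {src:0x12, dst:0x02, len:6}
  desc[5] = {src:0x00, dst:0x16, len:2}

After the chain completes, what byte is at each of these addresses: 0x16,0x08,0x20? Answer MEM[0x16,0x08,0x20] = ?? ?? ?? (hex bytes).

MEM[0x16,0x08,0x20] = c0 4b 1d

[0] 0x0f->0x07 len=5 : 43 4b 68 c0 49
[1] 0x00->0x1b len=4 : c7 12 62 22
[2] 0x0c->0x00 len=8 : c0 a1 60 43 4b 68 c0 49
[3] 0x0a->0x01 len=5 : c0 49 c0 a1 60
[4] 0x12->0x02 len=6 : c0 49 fe 98 0a c6
[5] 0x00->0x16 len=2 : c0 c0
query mem[0x16]=0xc0, mem[0x08]=0x4b, mem[0x20]=0x1d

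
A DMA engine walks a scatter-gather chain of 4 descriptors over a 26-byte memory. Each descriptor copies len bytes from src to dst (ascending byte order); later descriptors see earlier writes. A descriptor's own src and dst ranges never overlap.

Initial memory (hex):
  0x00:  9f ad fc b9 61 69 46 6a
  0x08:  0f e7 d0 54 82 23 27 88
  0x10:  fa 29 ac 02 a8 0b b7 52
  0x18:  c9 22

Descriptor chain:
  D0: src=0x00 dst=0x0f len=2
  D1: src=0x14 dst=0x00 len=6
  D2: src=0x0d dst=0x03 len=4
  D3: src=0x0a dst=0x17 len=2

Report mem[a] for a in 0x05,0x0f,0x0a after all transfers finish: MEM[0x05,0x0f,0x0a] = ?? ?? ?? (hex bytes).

D0: mem[0x0f..0x10] <- [9f ad]
D1: mem[0x00..0x05] <- [a8 0b b7 52 c9 22]
D2: mem[0x03..0x06] <- [23 27 9f ad]
D3: mem[0x17..0x18] <- [d0 54]
query mem[0x05]=0x9f, mem[0x0f]=0x9f, mem[0x0a]=0xd0

MEM[0x05,0x0f,0x0a] = 9f 9f d0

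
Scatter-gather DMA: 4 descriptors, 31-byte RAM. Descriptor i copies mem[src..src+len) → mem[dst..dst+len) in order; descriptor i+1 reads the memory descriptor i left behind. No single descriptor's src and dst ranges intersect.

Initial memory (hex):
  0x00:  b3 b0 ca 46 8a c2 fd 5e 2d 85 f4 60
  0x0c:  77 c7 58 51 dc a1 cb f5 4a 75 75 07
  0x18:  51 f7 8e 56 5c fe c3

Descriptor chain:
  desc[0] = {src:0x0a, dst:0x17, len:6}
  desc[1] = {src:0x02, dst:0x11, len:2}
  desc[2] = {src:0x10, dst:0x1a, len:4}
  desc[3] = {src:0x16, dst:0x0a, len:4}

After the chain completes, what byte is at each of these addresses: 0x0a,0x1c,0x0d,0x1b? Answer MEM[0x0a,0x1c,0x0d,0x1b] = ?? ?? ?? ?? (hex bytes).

MEM[0x0a,0x1c,0x0d,0x1b] = 75 46 77 ca

[0] 0x0a->0x17 len=6 : f4 60 77 c7 58 51
[1] 0x02->0x11 len=2 : ca 46
[2] 0x10->0x1a len=4 : dc ca 46 f5
[3] 0x16->0x0a len=4 : 75 f4 60 77
query mem[0x0a]=0x75, mem[0x1c]=0x46, mem[0x0d]=0x77, mem[0x1b]=0xca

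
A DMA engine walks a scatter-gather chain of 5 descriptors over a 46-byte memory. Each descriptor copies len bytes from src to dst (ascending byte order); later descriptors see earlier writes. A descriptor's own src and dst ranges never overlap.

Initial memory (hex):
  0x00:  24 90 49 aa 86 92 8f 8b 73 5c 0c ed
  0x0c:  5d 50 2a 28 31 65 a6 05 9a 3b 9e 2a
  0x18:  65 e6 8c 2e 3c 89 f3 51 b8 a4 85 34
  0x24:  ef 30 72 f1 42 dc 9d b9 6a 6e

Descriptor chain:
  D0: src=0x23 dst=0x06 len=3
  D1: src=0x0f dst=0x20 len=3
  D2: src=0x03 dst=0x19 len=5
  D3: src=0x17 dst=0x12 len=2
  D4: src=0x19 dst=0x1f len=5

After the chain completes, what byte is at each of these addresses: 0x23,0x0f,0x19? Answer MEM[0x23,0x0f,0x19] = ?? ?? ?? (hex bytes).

MEM[0x23,0x0f,0x19] = ef 28 aa

D0: mem[0x06..0x08] <- [34 ef 30]
D1: mem[0x20..0x22] <- [28 31 65]
D2: mem[0x19..0x1d] <- [aa 86 92 34 ef]
D3: mem[0x12..0x13] <- [2a 65]
D4: mem[0x1f..0x23] <- [aa 86 92 34 ef]
query mem[0x23]=0xef, mem[0x0f]=0x28, mem[0x19]=0xaa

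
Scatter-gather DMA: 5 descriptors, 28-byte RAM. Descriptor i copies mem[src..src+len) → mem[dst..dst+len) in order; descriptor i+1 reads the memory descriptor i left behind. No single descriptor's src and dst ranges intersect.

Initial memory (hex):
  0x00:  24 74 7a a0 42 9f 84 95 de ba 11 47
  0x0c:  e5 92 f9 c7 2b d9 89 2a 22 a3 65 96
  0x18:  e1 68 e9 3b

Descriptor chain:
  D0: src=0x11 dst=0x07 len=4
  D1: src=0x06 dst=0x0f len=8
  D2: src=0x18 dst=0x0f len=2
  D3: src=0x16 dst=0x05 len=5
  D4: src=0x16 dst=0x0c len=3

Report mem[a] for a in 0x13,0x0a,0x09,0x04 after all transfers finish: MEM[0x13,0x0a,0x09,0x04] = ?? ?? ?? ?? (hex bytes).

MEM[0x13,0x0a,0x09,0x04] = 22 22 e9 42

D0: mem[0x07..0x0a] <- [d9 89 2a 22]
D1: mem[0x0f..0x16] <- [84 d9 89 2a 22 47 e5 92]
D2: mem[0x0f..0x10] <- [e1 68]
D3: mem[0x05..0x09] <- [92 96 e1 68 e9]
D4: mem[0x0c..0x0e] <- [92 96 e1]
query mem[0x13]=0x22, mem[0x0a]=0x22, mem[0x09]=0xe9, mem[0x04]=0x42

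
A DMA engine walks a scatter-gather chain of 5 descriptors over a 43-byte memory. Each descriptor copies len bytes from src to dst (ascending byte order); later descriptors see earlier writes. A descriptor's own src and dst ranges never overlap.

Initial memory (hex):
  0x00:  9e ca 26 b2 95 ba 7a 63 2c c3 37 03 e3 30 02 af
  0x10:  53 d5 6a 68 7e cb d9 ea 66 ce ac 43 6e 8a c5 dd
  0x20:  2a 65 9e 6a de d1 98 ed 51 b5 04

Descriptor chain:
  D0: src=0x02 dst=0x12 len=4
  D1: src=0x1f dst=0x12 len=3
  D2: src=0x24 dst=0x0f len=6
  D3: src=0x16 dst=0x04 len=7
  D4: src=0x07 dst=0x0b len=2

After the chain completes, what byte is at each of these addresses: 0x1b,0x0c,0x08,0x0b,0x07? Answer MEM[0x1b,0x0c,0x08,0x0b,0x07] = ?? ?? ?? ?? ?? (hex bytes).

MEM[0x1b,0x0c,0x08,0x0b,0x07] = 43 ac ac ce ce

D0: mem[0x12..0x15] <- [26 b2 95 ba]
D1: mem[0x12..0x14] <- [dd 2a 65]
D2: mem[0x0f..0x14] <- [de d1 98 ed 51 b5]
D3: mem[0x04..0x0a] <- [d9 ea 66 ce ac 43 6e]
D4: mem[0x0b..0x0c] <- [ce ac]
query mem[0x1b]=0x43, mem[0x0c]=0xac, mem[0x08]=0xac, mem[0x0b]=0xce, mem[0x07]=0xce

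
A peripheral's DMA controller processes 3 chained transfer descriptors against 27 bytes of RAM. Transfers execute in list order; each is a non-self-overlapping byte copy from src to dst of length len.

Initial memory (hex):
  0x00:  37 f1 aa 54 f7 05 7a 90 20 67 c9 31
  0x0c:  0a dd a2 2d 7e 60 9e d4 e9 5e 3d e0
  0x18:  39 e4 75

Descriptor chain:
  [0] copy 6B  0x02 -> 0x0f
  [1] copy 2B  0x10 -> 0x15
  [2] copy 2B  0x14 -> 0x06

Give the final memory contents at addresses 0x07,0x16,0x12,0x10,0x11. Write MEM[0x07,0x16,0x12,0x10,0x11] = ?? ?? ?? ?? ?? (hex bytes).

D0: mem[0x0f..0x14] <- [aa 54 f7 05 7a 90]
D1: mem[0x15..0x16] <- [54 f7]
D2: mem[0x06..0x07] <- [90 54]
query mem[0x07]=0x54, mem[0x16]=0xf7, mem[0x12]=0x05, mem[0x10]=0x54, mem[0x11]=0xf7

MEM[0x07,0x16,0x12,0x10,0x11] = 54 f7 05 54 f7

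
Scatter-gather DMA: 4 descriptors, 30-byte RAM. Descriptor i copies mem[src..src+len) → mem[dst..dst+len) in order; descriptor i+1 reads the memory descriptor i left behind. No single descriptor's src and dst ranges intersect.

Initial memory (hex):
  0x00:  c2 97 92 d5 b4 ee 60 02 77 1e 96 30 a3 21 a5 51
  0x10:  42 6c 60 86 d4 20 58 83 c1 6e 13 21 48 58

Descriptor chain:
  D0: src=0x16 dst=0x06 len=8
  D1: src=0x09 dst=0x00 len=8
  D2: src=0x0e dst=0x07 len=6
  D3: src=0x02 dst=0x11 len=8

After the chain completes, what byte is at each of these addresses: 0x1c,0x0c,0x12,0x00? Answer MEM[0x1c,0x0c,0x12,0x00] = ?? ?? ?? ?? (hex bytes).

MEM[0x1c,0x0c,0x12,0x00] = 48 86 48 6e

#0 dst[0x06+8] := {0x58,0x83,0xc1,0x6e,0x13,0x21,0x48,0x58}
#1 dst[0x00+8] := {0x6e,0x13,0x21,0x48,0x58,0xa5,0x51,0x42}
#2 dst[0x07+6] := {0xa5,0x51,0x42,0x6c,0x60,0x86}
#3 dst[0x11+8] := {0x21,0x48,0x58,0xa5,0x51,0xa5,0x51,0x42}
query mem[0x1c]=0x48, mem[0x0c]=0x86, mem[0x12]=0x48, mem[0x00]=0x6e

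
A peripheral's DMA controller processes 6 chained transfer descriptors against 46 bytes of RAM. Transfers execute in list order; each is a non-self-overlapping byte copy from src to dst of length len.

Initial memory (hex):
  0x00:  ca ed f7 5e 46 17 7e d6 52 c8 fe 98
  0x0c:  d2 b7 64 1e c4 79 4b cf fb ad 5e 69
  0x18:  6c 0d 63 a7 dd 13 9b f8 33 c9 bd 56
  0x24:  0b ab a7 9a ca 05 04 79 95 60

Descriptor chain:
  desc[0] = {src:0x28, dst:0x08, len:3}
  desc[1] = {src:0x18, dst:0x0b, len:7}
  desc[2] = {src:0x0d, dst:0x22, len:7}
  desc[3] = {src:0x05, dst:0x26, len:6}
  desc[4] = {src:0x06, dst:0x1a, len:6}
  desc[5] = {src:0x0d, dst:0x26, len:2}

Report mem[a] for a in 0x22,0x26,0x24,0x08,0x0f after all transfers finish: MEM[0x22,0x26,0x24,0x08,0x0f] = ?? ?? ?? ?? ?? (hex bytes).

D0: mem[0x08..0x0a] <- [ca 05 04]
D1: mem[0x0b..0x11] <- [6c 0d 63 a7 dd 13 9b]
D2: mem[0x22..0x28] <- [63 a7 dd 13 9b 4b cf]
D3: mem[0x26..0x2b] <- [17 7e d6 ca 05 04]
D4: mem[0x1a..0x1f] <- [7e d6 ca 05 04 6c]
D5: mem[0x26..0x27] <- [63 a7]
query mem[0x22]=0x63, mem[0x26]=0x63, mem[0x24]=0xdd, mem[0x08]=0xca, mem[0x0f]=0xdd

MEM[0x22,0x26,0x24,0x08,0x0f] = 63 63 dd ca dd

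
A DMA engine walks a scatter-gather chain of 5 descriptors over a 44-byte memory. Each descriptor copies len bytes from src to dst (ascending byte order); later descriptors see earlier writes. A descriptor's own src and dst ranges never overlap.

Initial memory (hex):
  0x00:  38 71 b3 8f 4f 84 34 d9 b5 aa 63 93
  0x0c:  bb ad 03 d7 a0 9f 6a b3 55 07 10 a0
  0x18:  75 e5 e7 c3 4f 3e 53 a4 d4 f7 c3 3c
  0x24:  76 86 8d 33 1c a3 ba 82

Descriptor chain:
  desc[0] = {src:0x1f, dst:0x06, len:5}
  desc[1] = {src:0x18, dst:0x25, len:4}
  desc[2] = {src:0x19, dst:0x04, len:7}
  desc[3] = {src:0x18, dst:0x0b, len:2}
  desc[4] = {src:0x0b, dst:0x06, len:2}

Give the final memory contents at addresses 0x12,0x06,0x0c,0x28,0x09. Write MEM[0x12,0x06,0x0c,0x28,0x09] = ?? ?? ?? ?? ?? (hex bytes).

D0: mem[0x06..0x0a] <- [a4 d4 f7 c3 3c]
D1: mem[0x25..0x28] <- [75 e5 e7 c3]
D2: mem[0x04..0x0a] <- [e5 e7 c3 4f 3e 53 a4]
D3: mem[0x0b..0x0c] <- [75 e5]
D4: mem[0x06..0x07] <- [75 e5]
query mem[0x12]=0x6a, mem[0x06]=0x75, mem[0x0c]=0xe5, mem[0x28]=0xc3, mem[0x09]=0x53

MEM[0x12,0x06,0x0c,0x28,0x09] = 6a 75 e5 c3 53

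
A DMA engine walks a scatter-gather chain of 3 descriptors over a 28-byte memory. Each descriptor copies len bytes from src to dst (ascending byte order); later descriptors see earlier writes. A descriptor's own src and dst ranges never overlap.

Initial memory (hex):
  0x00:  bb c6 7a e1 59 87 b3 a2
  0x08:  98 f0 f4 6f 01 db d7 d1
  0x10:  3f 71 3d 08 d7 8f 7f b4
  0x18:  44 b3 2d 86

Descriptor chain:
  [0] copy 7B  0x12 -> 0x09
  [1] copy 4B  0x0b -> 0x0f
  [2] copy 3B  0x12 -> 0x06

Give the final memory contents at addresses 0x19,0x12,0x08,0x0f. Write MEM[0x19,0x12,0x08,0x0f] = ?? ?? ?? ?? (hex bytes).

MEM[0x19,0x12,0x08,0x0f] = b3 b4 d7 d7

D0: mem[0x09..0x0f] <- [3d 08 d7 8f 7f b4 44]
D1: mem[0x0f..0x12] <- [d7 8f 7f b4]
D2: mem[0x06..0x08] <- [b4 08 d7]
query mem[0x19]=0xb3, mem[0x12]=0xb4, mem[0x08]=0xd7, mem[0x0f]=0xd7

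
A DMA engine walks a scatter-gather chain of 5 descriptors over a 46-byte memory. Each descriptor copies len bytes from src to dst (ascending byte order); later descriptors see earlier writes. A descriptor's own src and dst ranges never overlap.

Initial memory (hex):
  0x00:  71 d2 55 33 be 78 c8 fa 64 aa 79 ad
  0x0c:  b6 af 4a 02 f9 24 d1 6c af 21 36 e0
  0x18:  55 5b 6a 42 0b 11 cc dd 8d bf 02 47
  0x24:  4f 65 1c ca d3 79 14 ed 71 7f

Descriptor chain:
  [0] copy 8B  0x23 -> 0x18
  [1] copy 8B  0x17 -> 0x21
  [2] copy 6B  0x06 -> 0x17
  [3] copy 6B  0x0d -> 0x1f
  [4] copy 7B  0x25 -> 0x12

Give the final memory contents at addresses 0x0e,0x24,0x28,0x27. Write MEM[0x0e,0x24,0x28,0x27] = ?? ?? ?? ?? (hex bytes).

MEM[0x0e,0x24,0x28,0x27] = 4a d1 79 d3

D0: mem[0x18..0x1f] <- [47 4f 65 1c ca d3 79 14]
D1: mem[0x21..0x28] <- [e0 47 4f 65 1c ca d3 79]
D2: mem[0x17..0x1c] <- [c8 fa 64 aa 79 ad]
D3: mem[0x1f..0x24] <- [af 4a 02 f9 24 d1]
D4: mem[0x12..0x18] <- [1c ca d3 79 79 14 ed]
query mem[0x0e]=0x4a, mem[0x24]=0xd1, mem[0x28]=0x79, mem[0x27]=0xd3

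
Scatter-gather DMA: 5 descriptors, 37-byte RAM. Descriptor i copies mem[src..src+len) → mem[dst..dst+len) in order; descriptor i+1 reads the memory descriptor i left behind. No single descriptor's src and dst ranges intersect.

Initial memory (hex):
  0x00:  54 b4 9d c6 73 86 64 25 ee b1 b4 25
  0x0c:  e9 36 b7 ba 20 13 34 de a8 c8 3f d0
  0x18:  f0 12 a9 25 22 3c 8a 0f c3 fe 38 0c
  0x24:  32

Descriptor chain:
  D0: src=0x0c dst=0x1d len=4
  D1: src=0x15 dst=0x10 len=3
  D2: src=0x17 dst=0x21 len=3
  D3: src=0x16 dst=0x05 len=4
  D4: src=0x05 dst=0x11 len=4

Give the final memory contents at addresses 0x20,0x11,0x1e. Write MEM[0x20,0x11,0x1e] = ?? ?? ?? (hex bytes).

D0: mem[0x1d..0x20] <- [e9 36 b7 ba]
D1: mem[0x10..0x12] <- [c8 3f d0]
D2: mem[0x21..0x23] <- [d0 f0 12]
D3: mem[0x05..0x08] <- [3f d0 f0 12]
D4: mem[0x11..0x14] <- [3f d0 f0 12]
query mem[0x20]=0xba, mem[0x11]=0x3f, mem[0x1e]=0x36

MEM[0x20,0x11,0x1e] = ba 3f 36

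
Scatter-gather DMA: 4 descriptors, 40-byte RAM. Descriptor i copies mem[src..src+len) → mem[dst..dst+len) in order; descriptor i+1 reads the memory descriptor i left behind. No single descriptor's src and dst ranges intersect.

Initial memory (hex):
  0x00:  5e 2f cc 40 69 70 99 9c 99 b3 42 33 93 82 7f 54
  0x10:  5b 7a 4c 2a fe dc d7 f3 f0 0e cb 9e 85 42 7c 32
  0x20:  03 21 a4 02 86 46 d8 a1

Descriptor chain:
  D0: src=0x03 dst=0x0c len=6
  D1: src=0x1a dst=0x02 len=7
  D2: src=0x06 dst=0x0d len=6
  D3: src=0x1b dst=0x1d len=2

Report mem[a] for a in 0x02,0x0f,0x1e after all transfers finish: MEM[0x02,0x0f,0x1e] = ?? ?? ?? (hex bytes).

D0: mem[0x0c..0x11] <- [40 69 70 99 9c 99]
D1: mem[0x02..0x08] <- [cb 9e 85 42 7c 32 03]
D2: mem[0x0d..0x12] <- [7c 32 03 b3 42 33]
D3: mem[0x1d..0x1e] <- [9e 85]
query mem[0x02]=0xcb, mem[0x0f]=0x03, mem[0x1e]=0x85

MEM[0x02,0x0f,0x1e] = cb 03 85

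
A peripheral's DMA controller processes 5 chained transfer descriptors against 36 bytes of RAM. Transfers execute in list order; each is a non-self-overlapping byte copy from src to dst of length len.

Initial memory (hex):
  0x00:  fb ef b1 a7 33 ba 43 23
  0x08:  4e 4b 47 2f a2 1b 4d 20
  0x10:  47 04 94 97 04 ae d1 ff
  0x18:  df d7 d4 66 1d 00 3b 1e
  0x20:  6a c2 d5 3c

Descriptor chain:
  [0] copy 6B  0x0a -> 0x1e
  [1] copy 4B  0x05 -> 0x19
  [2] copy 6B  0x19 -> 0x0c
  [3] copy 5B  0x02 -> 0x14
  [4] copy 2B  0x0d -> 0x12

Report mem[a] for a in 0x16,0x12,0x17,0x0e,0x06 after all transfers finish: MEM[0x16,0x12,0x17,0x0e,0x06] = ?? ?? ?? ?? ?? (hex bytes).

[0] 0x0a->0x1e len=6 : 47 2f a2 1b 4d 20
[1] 0x05->0x19 len=4 : ba 43 23 4e
[2] 0x19->0x0c len=6 : ba 43 23 4e 00 47
[3] 0x02->0x14 len=5 : b1 a7 33 ba 43
[4] 0x0d->0x12 len=2 : 43 23
query mem[0x16]=0x33, mem[0x12]=0x43, mem[0x17]=0xba, mem[0x0e]=0x23, mem[0x06]=0x43

MEM[0x16,0x12,0x17,0x0e,0x06] = 33 43 ba 23 43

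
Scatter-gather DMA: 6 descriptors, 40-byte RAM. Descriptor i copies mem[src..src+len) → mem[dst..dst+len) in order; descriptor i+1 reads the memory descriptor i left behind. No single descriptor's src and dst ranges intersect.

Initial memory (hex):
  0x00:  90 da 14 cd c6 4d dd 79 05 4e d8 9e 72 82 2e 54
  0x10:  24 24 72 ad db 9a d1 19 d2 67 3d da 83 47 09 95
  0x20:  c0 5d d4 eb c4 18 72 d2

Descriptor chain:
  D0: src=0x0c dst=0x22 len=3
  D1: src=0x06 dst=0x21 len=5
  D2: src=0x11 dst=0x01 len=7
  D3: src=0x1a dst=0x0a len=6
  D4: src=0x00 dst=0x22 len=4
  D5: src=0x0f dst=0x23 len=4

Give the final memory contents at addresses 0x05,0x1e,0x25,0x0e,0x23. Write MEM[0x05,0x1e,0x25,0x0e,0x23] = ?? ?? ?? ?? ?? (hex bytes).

MEM[0x05,0x1e,0x25,0x0e,0x23] = 9a 09 24 09 95

D0: mem[0x22..0x24] <- [72 82 2e]
D1: mem[0x21..0x25] <- [dd 79 05 4e d8]
D2: mem[0x01..0x07] <- [24 72 ad db 9a d1 19]
D3: mem[0x0a..0x0f] <- [3d da 83 47 09 95]
D4: mem[0x22..0x25] <- [90 24 72 ad]
D5: mem[0x23..0x26] <- [95 24 24 72]
query mem[0x05]=0x9a, mem[0x1e]=0x09, mem[0x25]=0x24, mem[0x0e]=0x09, mem[0x23]=0x95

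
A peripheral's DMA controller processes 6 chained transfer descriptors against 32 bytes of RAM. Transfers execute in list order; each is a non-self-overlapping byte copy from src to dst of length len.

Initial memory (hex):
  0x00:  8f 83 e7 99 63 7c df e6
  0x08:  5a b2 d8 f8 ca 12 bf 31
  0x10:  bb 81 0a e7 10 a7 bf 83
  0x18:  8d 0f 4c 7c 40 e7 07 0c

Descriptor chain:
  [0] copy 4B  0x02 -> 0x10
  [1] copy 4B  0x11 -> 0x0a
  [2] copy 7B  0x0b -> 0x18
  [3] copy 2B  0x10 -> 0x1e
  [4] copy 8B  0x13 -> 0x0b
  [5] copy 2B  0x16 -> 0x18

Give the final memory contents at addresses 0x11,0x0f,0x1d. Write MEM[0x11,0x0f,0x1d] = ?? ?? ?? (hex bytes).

  after D0: wrote 4B at 0x10 = e799637c
  after D1: wrote 4B at 0x0a = 99637c10
  after D2: wrote 7B at 0x18 = 637c10bf31e799
  after D3: wrote 2B at 0x1e = e799
  after D4: wrote 8B at 0x0b = 7c10a7bf83637c10
  after D5: wrote 2B at 0x18 = bf83
query mem[0x11]=0x7c, mem[0x0f]=0x83, mem[0x1d]=0xe7

MEM[0x11,0x0f,0x1d] = 7c 83 e7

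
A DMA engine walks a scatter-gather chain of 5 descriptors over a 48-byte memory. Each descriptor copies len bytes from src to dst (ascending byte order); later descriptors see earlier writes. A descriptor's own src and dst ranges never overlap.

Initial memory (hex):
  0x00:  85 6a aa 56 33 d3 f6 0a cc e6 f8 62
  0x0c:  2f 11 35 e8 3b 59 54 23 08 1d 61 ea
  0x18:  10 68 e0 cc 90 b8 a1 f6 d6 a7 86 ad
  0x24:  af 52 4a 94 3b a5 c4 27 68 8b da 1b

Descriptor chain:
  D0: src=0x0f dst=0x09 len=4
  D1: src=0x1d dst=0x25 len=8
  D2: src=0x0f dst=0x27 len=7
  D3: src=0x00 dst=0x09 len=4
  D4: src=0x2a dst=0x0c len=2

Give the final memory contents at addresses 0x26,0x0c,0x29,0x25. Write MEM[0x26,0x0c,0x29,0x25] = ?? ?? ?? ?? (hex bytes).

D0: mem[0x09..0x0c] <- [e8 3b 59 54]
D1: mem[0x25..0x2c] <- [b8 a1 f6 d6 a7 86 ad af]
D2: mem[0x27..0x2d] <- [e8 3b 59 54 23 08 1d]
D3: mem[0x09..0x0c] <- [85 6a aa 56]
D4: mem[0x0c..0x0d] <- [54 23]
query mem[0x26]=0xa1, mem[0x0c]=0x54, mem[0x29]=0x59, mem[0x25]=0xb8

MEM[0x26,0x0c,0x29,0x25] = a1 54 59 b8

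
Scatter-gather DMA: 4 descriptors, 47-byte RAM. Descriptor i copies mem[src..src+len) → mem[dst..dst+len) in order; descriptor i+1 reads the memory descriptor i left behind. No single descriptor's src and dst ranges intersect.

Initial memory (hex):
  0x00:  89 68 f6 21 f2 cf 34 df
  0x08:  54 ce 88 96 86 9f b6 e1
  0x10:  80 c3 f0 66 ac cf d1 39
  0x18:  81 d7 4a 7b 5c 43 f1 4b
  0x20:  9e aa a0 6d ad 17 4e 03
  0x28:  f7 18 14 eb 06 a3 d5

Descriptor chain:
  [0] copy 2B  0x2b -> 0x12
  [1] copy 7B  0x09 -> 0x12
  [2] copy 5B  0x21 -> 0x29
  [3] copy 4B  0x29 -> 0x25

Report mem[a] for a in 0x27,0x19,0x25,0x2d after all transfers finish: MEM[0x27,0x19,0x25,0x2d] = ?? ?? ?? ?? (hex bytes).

MEM[0x27,0x19,0x25,0x2d] = 6d d7 aa 17

[0] 0x2b->0x12 len=2 : eb 06
[1] 0x09->0x12 len=7 : ce 88 96 86 9f b6 e1
[2] 0x21->0x29 len=5 : aa a0 6d ad 17
[3] 0x29->0x25 len=4 : aa a0 6d ad
query mem[0x27]=0x6d, mem[0x19]=0xd7, mem[0x25]=0xaa, mem[0x2d]=0x17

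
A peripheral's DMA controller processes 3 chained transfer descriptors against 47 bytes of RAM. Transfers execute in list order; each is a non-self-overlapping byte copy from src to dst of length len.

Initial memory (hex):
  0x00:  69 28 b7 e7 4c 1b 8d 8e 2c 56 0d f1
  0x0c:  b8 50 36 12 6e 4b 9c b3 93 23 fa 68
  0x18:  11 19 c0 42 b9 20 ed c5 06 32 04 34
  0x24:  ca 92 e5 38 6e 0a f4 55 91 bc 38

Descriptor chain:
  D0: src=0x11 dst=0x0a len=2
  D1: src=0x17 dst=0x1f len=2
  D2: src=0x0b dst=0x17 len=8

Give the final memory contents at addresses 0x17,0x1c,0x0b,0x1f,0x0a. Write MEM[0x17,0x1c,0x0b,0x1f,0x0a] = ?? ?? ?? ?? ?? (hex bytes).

MEM[0x17,0x1c,0x0b,0x1f,0x0a] = 9c 6e 9c 68 4b

D0: mem[0x0a..0x0b] <- [4b 9c]
D1: mem[0x1f..0x20] <- [68 11]
D2: mem[0x17..0x1e] <- [9c b8 50 36 12 6e 4b 9c]
query mem[0x17]=0x9c, mem[0x1c]=0x6e, mem[0x0b]=0x9c, mem[0x1f]=0x68, mem[0x0a]=0x4b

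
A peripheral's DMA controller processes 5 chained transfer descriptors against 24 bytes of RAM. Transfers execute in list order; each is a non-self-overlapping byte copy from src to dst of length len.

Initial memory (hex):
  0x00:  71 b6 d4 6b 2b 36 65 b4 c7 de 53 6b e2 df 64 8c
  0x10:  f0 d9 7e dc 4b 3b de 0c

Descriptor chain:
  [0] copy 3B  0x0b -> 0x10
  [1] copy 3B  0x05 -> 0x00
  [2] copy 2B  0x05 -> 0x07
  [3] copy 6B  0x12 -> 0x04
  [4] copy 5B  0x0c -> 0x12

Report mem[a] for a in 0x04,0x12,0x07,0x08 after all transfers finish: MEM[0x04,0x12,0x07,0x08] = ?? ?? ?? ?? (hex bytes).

  after D0: wrote 3B at 0x10 = 6be2df
  after D1: wrote 3B at 0x00 = 3665b4
  after D2: wrote 2B at 0x07 = 3665
  after D3: wrote 6B at 0x04 = dfdc4b3bde0c
  after D4: wrote 5B at 0x12 = e2df648c6b
query mem[0x04]=0xdf, mem[0x12]=0xe2, mem[0x07]=0x3b, mem[0x08]=0xde

MEM[0x04,0x12,0x07,0x08] = df e2 3b de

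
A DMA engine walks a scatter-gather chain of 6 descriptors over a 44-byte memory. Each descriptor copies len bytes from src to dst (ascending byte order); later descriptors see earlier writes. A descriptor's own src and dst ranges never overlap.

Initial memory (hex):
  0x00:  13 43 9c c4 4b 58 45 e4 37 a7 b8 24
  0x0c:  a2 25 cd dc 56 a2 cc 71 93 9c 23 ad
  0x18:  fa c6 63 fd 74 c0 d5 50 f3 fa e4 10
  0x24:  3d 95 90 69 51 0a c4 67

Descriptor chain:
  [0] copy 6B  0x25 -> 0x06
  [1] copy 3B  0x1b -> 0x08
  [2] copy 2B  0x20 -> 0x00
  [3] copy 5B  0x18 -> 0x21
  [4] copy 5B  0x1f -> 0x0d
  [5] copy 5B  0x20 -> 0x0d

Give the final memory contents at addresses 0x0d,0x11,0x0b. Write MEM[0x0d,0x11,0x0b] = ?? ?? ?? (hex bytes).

#0 dst[0x06+6] := {0x95,0x90,0x69,0x51,0x0a,0xc4}
#1 dst[0x08+3] := {0xfd,0x74,0xc0}
#2 dst[0x00+2] := {0xf3,0xfa}
#3 dst[0x21+5] := {0xfa,0xc6,0x63,0xfd,0x74}
#4 dst[0x0d+5] := {0x50,0xf3,0xfa,0xc6,0x63}
#5 dst[0x0d+5] := {0xf3,0xfa,0xc6,0x63,0xfd}
query mem[0x0d]=0xf3, mem[0x11]=0xfd, mem[0x0b]=0xc4

MEM[0x0d,0x11,0x0b] = f3 fd c4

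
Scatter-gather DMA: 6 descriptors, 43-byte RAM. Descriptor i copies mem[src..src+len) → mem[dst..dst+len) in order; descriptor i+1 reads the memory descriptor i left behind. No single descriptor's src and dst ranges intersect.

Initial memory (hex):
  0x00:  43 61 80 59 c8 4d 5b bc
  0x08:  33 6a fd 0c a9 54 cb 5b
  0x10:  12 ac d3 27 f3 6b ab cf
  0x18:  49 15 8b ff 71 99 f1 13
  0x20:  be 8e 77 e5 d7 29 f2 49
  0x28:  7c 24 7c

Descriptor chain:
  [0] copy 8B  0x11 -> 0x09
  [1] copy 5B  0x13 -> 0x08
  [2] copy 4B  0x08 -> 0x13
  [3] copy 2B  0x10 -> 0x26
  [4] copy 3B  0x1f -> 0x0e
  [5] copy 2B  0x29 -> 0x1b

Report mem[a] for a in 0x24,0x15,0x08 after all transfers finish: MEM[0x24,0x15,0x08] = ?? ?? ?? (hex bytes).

D0: mem[0x09..0x10] <- [ac d3 27 f3 6b ab cf 49]
D1: mem[0x08..0x0c] <- [27 f3 6b ab cf]
D2: mem[0x13..0x16] <- [27 f3 6b ab]
D3: mem[0x26..0x27] <- [49 ac]
D4: mem[0x0e..0x10] <- [13 be 8e]
D5: mem[0x1b..0x1c] <- [24 7c]
query mem[0x24]=0xd7, mem[0x15]=0x6b, mem[0x08]=0x27

MEM[0x24,0x15,0x08] = d7 6b 27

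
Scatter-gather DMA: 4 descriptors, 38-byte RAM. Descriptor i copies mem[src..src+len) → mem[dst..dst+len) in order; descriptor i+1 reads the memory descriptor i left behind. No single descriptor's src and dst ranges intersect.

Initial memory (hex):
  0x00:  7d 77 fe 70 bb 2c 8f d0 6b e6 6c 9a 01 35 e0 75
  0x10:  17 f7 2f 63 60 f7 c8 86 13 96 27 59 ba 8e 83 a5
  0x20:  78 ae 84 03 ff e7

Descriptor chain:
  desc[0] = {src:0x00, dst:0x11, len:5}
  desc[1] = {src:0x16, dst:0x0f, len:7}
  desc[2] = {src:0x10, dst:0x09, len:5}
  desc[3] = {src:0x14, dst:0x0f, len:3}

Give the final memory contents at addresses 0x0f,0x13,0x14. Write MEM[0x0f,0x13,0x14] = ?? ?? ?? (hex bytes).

[0] 0x00->0x11 len=5 : 7d 77 fe 70 bb
[1] 0x16->0x0f len=7 : c8 86 13 96 27 59 ba
[2] 0x10->0x09 len=5 : 86 13 96 27 59
[3] 0x14->0x0f len=3 : 59 ba c8
query mem[0x0f]=0x59, mem[0x13]=0x27, mem[0x14]=0x59

MEM[0x0f,0x13,0x14] = 59 27 59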